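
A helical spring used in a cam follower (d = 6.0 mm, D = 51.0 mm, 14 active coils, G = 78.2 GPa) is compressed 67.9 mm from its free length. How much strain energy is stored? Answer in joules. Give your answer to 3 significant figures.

15.7 J

k = Gd⁴/(8D³N_a) = (78.2×10³)(6.0⁴)/(8·51.0³·14) = 6.8216 N/mm
U = ½kδ² = 0.5 × 6.8216 × 67.9² = 15725 N·mm = 15.725 J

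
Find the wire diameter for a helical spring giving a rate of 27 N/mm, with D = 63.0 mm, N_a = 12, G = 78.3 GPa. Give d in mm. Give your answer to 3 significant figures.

d = (8D³N_a·k / G)^(1/4) = (8·63.0³·12·27 / (78.3×10³))^0.25
  = (8277.4)^0.25 = 9.5384 mm

9.54 mm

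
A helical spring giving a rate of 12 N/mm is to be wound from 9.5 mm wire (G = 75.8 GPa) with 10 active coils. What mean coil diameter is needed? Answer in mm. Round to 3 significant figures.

D = (Gd⁴/(8N_a·k))^(1/3) = (75.8×10³·9.5⁴/(8·10·12))^(1/3)
  = (643121)^(1/3) = 86.3172 mm

86.3 mm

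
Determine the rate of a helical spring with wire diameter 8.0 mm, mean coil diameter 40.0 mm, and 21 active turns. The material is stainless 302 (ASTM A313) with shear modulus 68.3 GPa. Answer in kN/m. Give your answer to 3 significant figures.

26.0 kN/m

k = Gd⁴/(8D³N_a) = (68.3×10³ × 8.0⁴) / (8 × 40.0³ × 21)
  = 2.79757e+08 / 1.0752e+07 = 26.019 N/mm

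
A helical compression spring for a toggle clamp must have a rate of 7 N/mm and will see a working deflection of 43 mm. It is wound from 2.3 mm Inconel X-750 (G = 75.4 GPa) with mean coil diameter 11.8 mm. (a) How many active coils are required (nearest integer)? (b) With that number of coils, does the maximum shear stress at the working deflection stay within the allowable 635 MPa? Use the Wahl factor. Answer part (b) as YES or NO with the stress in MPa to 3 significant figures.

N_a = Gd⁴/(8D³k) = (75.4×10³)(2.3⁴)/(8·11.8³·7) = 22.93 → N_a = 23
Actual rate k = Gd⁴/(8D³·23) = 6.9794 N/mm
Working load F = kδ = 6.9794·43 = 300.11 N
C = 11.8/2.3 = 5.1304; K_W = (4C−1)/(4C−4)+0.615/C = 1.3015
τ_max = K_W·8FD/(πd³) = 1.3015·741.18 = 964.62 MPa
τ_max > 635 MPa → exceeds allowable

(a) 23 coils; (b) NO, τ_max = 965 MPa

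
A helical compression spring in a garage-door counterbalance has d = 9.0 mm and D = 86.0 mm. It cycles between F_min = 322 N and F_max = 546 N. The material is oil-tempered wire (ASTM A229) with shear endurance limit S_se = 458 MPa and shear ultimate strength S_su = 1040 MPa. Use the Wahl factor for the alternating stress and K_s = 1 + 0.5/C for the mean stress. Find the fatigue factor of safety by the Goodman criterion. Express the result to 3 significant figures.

C = D/d = 86.0/9.0 = 9.5556; K_W = (4C−1)/(4C−4)+0.615/C = 1.1520; K_s = 1+0.5/C = 1.0523
F_a = (F_max−F_min)/2 = 112 N; F_m = (F_max+F_min)/2 = 434 N
τ_a = K_W·8F_aD/(πd³) = 1.1520 × 33.646 = 38.761 MPa
τ_m = K_s·8F_mD/(πd³) = 1.0523 × 130.38 = 137.2 MPa
Goodman: 1/n_f = τ_a/S_se + τ_m/S_su = 38.761/458 + 137.2/1040 = 0.08463 + 0.13192 = 0.21655
n_f = 1/0.21655 = 4.618

4.62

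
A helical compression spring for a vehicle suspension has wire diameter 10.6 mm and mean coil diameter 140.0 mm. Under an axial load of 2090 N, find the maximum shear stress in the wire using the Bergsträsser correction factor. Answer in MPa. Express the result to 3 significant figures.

Spring index C = D/d = 140.0/10.6 = 13.2075
K_B = (4C+2)/(4C−3) = 54.830/49.830 = 1.1003
τ₀ = 8FD/(πd³) = 8·2090·140.0/(π·10.6³) = 2.3408e+06/3741.7 = 625.6 MPa
τ_max = K·τ₀ = 1.1003 × 625.6 = 688.37 MPa

688 MPa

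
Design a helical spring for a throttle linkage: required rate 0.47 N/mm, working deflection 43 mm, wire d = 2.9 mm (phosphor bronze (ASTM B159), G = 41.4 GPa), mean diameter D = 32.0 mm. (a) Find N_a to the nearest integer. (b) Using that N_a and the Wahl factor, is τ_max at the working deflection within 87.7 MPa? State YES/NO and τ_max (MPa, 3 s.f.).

N_a = Gd⁴/(8D³k) = (41.4×10³)(2.9⁴)/(8·32.0³·0.47) = 23.77 → N_a = 24
Actual rate k = Gd⁴/(8D³·24) = 0.46542 N/mm
Working load F = kδ = 0.46542·43 = 20.013 N
C = 32.0/2.9 = 11.0345; K_W = (4C−1)/(4C−4)+0.615/C = 1.1305
τ_max = K_W·8FD/(πd³) = 1.1305·66.866 = 75.591 MPa
τ_max ≤ 87.7 MPa → acceptable

(a) 24 coils; (b) YES, τ_max = 75.6 MPa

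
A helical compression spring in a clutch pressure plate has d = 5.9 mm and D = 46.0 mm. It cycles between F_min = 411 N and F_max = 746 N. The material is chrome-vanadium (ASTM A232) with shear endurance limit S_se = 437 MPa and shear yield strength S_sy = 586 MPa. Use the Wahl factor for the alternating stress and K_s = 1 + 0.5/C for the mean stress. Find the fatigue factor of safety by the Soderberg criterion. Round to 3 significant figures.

1.16

C = D/d = 46.0/5.9 = 7.7966; K_W = (4C−1)/(4C−4)+0.615/C = 1.1892; K_s = 1+0.5/C = 1.0641
F_a = (F_max−F_min)/2 = 167.5 N; F_m = (F_max+F_min)/2 = 578.5 N
τ_a = K_W·8F_aD/(πd³) = 1.1892 × 95.534 = 113.61 MPa
τ_m = K_s·8F_mD/(πd³) = 1.0641 × 329.95 = 351.11 MPa
Soderberg: 1/n_f = τ_a/S_se + τ_m/S_sy = 113.61/437 + 351.11/586 = 0.25998 + 0.59916 = 0.85914
n_f = 1/0.85914 = 1.164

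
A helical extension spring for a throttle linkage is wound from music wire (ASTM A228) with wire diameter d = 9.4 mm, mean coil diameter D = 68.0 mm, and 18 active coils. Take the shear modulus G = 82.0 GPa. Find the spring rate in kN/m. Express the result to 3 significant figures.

14.1 kN/m

k = Gd⁴/(8D³N_a) = (82.0×10³ × 9.4⁴) / (8 × 68.0³ × 18)
  = 6.40214e+08 / 4.52782e+07 = 14.14 N/mm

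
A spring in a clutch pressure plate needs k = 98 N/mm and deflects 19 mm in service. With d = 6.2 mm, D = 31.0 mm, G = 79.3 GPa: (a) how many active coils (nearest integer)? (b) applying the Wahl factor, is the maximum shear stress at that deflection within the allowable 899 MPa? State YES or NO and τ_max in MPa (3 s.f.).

N_a = Gd⁴/(8D³k) = (79.3×10³)(6.2⁴)/(8·31.0³·98) = 5.017 → N_a = 5
Actual rate k = Gd⁴/(8D³·5) = 98.332 N/mm
Working load F = kδ = 98.332·19 = 1868.3 N
C = 31.0/6.2 = 5.0000; K_W = (4C−1)/(4C−4)+0.615/C = 1.3105
τ_max = K_W·8FD/(πd³) = 1.3105·618.84 = 810.98 MPa
τ_max ≤ 899 MPa → acceptable

(a) 5 coils; (b) YES, τ_max = 811 MPa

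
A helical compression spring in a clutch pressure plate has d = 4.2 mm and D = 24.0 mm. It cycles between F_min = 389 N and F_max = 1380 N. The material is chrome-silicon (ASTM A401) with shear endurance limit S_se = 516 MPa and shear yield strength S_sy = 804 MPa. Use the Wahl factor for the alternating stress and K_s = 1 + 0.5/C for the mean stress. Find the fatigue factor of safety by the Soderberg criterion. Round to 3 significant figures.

C = D/d = 24.0/4.2 = 5.7143; K_W = (4C−1)/(4C−4)+0.615/C = 1.2667; K_s = 1+0.5/C = 1.0875
F_a = (F_max−F_min)/2 = 495.5 N; F_m = (F_max+F_min)/2 = 884.5 N
τ_a = K_W·8F_aD/(πd³) = 1.2667 × 408.74 = 517.76 MPa
τ_m = K_s·8F_mD/(πd³) = 1.0875 × 729.63 = 793.47 MPa
Soderberg: 1/n_f = τ_a/S_se + τ_m/S_sy = 517.76/516 + 793.47/804 = 1.00341 + 0.98690 = 1.9903
n_f = 1/1.9903 = 0.5024

0.502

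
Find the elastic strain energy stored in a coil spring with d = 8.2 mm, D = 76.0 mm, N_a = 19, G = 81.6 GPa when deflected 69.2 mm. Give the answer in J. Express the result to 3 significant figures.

k = Gd⁴/(8D³N_a) = (81.6×10³)(8.2⁴)/(8·76.0³·19) = 5.5292 N/mm
U = ½kδ² = 0.5 × 5.5292 × 69.2² = 13239 N·mm = 13.239 J

13.2 J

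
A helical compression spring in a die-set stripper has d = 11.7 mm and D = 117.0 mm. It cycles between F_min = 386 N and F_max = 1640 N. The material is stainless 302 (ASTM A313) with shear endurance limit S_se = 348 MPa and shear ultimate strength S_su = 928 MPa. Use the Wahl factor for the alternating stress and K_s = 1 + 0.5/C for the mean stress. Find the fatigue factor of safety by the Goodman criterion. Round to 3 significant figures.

1.68

C = D/d = 117.0/11.7 = 10.0000; K_W = (4C−1)/(4C−4)+0.615/C = 1.1448; K_s = 1+0.5/C = 1.0500
F_a = (F_max−F_min)/2 = 627 N; F_m = (F_max+F_min)/2 = 1013 N
τ_a = K_W·8F_aD/(πd³) = 1.1448 × 116.64 = 133.53 MPa
τ_m = K_s·8F_mD/(πd³) = 1.0500 × 188.44 = 197.86 MPa
Goodman: 1/n_f = τ_a/S_se + τ_m/S_su = 133.53/348 + 197.86/928 = 0.38371 + 0.21322 = 0.59692
n_f = 1/0.59692 = 1.675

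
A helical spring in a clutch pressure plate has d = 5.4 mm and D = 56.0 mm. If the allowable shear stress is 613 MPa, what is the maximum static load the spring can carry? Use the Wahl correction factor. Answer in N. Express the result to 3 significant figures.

594 N

C = D/d = 56.0/5.4 = 10.3704
K_W = (4C−1)/(4C−4) + 0.615/C = 40.481/37.481 + 0.0593 = 1.1393
τ_max = K·8FD/(πd³) → F_max = τ_allow·πd³/(8DK)
F_max = 613·π·5.4³/(8·56.0·1.1393) = 3.0324e+05/510.43 = 594.1 N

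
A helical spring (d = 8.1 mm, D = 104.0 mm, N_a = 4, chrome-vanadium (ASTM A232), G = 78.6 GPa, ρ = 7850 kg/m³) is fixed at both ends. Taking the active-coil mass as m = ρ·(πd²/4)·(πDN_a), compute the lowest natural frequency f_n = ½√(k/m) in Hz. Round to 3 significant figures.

k = Gd⁴/(8D³N_a) = (78.6×10³)(8.1⁴)/(8·104.0³·4) = 9.3997 N/mm = 9399.7 N/m
Wire length L = πDN_a = π·104.0·4 = 1306.9 mm
m = ρ·(πd²/4)·L = 7850 × 51.53×10⁻⁶ m² × 1.3069 m = 0.52866 kg
f_n = ½√(k/m) = 0.5·√(9399.7/0.52866) = 0.5·√(17780) = 66.671 Hz

66.7 Hz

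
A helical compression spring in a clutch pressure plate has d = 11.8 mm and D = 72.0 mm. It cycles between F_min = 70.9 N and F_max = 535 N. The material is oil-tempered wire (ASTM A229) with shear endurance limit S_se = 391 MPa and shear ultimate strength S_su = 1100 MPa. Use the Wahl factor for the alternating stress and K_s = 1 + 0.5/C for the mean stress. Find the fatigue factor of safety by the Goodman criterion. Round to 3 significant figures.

8.63

C = D/d = 72.0/11.8 = 6.1017; K_W = (4C−1)/(4C−4)+0.615/C = 1.2478; K_s = 1+0.5/C = 1.0819
F_a = (F_max−F_min)/2 = 232.05 N; F_m = (F_max+F_min)/2 = 302.95 N
τ_a = K_W·8F_aD/(πd³) = 1.2478 × 25.895 = 32.311 MPa
τ_m = K_s·8F_mD/(πd³) = 1.0819 × 33.806 = 36.577 MPa
Goodman: 1/n_f = τ_a/S_se + τ_m/S_su = 32.311/391 + 36.577/1100 = 0.08264 + 0.03325 = 0.11589
n_f = 1/0.11589 = 8.629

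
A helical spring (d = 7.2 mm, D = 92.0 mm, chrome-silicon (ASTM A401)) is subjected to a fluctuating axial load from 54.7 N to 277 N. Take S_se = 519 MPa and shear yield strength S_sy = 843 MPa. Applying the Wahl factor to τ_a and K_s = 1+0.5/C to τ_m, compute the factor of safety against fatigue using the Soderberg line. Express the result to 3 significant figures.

C = D/d = 92.0/7.2 = 12.7778; K_W = (4C−1)/(4C−4)+0.615/C = 1.1118; K_s = 1+0.5/C = 1.0391
F_a = (F_max−F_min)/2 = 111.15 N; F_m = (F_max+F_min)/2 = 165.85 N
τ_a = K_W·8F_aD/(πd³) = 1.1118 × 69.765 = 77.566 MPa
τ_m = K_s·8F_mD/(πd³) = 1.0391 × 104.1 = 108.17 MPa
Soderberg: 1/n_f = τ_a/S_se + τ_m/S_sy = 77.566/519 + 108.17/843 = 0.14945 + 0.12832 = 0.27777
n_f = 1/0.27777 = 3.6

3.60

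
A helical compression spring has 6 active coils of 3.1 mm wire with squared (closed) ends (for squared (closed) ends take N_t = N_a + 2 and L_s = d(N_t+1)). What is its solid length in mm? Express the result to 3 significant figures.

squared (closed) ends: N_t = N_a + 2 = 6 + 2 = 8
L_s = d·(N_t+1) = 3.1 × 9 = 27.9 mm

27.9 mm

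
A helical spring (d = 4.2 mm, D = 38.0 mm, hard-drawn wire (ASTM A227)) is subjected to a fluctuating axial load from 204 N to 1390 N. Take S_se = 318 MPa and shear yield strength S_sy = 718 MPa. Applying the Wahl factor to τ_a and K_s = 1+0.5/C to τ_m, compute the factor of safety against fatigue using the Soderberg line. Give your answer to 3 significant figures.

0.229

C = D/d = 38.0/4.2 = 9.0476; K_W = (4C−1)/(4C−4)+0.615/C = 1.1612; K_s = 1+0.5/C = 1.0553
F_a = (F_max−F_min)/2 = 593 N; F_m = (F_max+F_min)/2 = 797 N
τ_a = K_W·8F_aD/(πd³) = 1.1612 × 774.52 = 899.34 MPa
τ_m = K_s·8F_mD/(πd³) = 1.0553 × 1041 = 1098.5 MPa
Soderberg: 1/n_f = τ_a/S_se + τ_m/S_sy = 899.34/318 + 1098.5/718 = 2.82813 + 1.52993 = 4.3581
n_f = 1/4.3581 = 0.2295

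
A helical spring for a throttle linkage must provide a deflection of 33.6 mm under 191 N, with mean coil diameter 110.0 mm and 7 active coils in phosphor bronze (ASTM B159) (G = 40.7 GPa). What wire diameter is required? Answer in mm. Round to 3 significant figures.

10.1 mm

Required rate k = F/δ = 191/33.6 = 5.6845 N/mm
d = (8D³N_a·k / G)^(1/4) = (8·110.0³·7·5.6845 / (40.7×10³))^0.25
  = (10410)^0.25 = 10.1010 mm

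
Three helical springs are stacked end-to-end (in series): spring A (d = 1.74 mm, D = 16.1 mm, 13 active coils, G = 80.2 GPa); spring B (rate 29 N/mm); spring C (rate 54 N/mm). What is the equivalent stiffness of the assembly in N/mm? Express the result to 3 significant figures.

1.55 N/mm

k_A = Gd⁴/(8D³N_a) = (80.2×10³)(1.74⁴)/(8·16.1³·13) = 1.6938 N/mm
Series: 1/k_eq = 1/1.6938 + 1/29 + 1/54 = 0.64339; k_eq = 1.5543 N/mm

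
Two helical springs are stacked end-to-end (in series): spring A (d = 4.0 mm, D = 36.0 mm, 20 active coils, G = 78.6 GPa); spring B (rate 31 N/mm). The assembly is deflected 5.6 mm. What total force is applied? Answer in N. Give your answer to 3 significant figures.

13.9 N

k_A = Gd⁴/(8D³N_a) = (78.6×10³)(4.0⁴)/(8·36.0³·20) = 2.6955 N/mm
Series: 1/k_eq = 1/2.6955 + 1/31 = 0.40325; k_eq = 2.4798 N/mm
F = k_eq·δ = 2.4798·5.6 = 13.887 N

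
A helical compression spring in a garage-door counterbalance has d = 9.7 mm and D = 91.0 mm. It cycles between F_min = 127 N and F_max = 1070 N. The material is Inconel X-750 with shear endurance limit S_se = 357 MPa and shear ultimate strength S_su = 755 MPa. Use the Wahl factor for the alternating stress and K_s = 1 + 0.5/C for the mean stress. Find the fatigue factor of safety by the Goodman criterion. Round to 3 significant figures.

C = D/d = 91.0/9.7 = 9.3814; K_W = (4C−1)/(4C−4)+0.615/C = 1.1550; K_s = 1+0.5/C = 1.0533
F_a = (F_max−F_min)/2 = 471.5 N; F_m = (F_max+F_min)/2 = 598.5 N
τ_a = K_W·8F_aD/(πd³) = 1.1550 × 119.71 = 138.28 MPa
τ_m = K_s·8F_mD/(πd³) = 1.0533 × 151.96 = 160.06 MPa
Goodman: 1/n_f = τ_a/S_se + τ_m/S_su = 138.28/357 + 160.06/755 = 0.38733 + 0.21200 = 0.59932
n_f = 1/0.59932 = 1.669

1.67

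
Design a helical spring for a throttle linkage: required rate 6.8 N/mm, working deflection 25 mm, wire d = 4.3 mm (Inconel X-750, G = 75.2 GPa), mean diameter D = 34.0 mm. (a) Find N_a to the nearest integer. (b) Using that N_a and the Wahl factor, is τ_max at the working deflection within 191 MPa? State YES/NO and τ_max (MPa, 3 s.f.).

N_a = Gd⁴/(8D³k) = (75.2×10³)(4.3⁴)/(8·34.0³·6.8) = 12.02 → N_a = 12
Actual rate k = Gd⁴/(8D³·12) = 6.8137 N/mm
Working load F = kδ = 6.8137·25 = 170.34 N
C = 34.0/4.3 = 7.9070; K_W = (4C−1)/(4C−4)+0.615/C = 1.1864
τ_max = K_W·8FD/(πd³) = 1.1864·185.5 = 220.07 MPa
τ_max > 191 MPa → exceeds allowable

(a) 12 coils; (b) NO, τ_max = 220 MPa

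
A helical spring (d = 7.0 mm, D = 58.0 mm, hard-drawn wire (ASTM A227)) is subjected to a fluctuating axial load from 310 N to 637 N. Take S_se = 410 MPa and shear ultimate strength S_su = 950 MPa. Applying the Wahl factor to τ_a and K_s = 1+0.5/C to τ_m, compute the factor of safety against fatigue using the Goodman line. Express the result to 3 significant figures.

C = D/d = 58.0/7.0 = 8.2857; K_W = (4C−1)/(4C−4)+0.615/C = 1.1772; K_s = 1+0.5/C = 1.0603
F_a = (F_max−F_min)/2 = 163.5 N; F_m = (F_max+F_min)/2 = 473.5 N
τ_a = K_W·8F_aD/(πd³) = 1.1772 × 70.403 = 82.876 MPa
τ_m = K_s·8F_mD/(πd³) = 1.0603 × 203.89 = 216.19 MPa
Goodman: 1/n_f = τ_a/S_se + τ_m/S_su = 82.876/410 + 216.19/950 = 0.20214 + 0.22757 = 0.42971
n_f = 1/0.42971 = 2.327

2.33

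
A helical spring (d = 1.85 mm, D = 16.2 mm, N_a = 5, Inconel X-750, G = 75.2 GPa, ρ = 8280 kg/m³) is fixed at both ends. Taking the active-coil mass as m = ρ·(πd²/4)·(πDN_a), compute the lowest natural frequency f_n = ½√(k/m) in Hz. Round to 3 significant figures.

478 Hz

k = Gd⁴/(8D³N_a) = (75.2×10³)(1.85⁴)/(8·16.2³·5) = 5.1796 N/mm = 5179.6 N/m
Wire length L = πDN_a = π·16.2·5 = 254.47 mm
m = ρ·(πd²/4)·L = 8280 × 2.688×10⁻⁶ m² × 0.25447 m = 0.0056637 kg
f_n = ½√(k/m) = 0.5·√(5179.6/0.0056637) = 0.5·√(9.1454e+05) = 478.16 Hz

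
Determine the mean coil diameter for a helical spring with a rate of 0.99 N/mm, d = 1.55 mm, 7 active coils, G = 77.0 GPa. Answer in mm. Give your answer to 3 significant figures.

20.0 mm

D = (Gd⁴/(8N_a·k))^(1/3) = (77.0×10³·1.55⁴/(8·7·0.99))^(1/3)
  = (8016.68)^(1/3) = 20.0139 mm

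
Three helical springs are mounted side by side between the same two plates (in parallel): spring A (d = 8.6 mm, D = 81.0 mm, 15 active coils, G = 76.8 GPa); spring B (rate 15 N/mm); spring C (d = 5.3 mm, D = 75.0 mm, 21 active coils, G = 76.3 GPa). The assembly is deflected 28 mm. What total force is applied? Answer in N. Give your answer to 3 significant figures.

k_A = Gd⁴/(8D³N_a) = (76.8×10³)(8.6⁴)/(8·81.0³·15) = 6.5875 N/mm
k_C = Gd⁴/(8D³N_a) = (76.3×10³)(5.3⁴)/(8·75.0³·21) = 0.84944 N/mm
Parallel: k_eq = 6.5875 + 15 + 0.84944 = 22.437 N/mm
F = k_eq·δ = 22.437·28 = 628.23 N

628 N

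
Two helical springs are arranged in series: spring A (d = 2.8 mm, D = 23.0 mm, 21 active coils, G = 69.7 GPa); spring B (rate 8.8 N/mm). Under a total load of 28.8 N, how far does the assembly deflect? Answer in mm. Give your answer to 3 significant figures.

k_A = Gd⁴/(8D³N_a) = (69.7×10³)(2.8⁴)/(8·23.0³·21) = 2.0959 N/mm
Series: 1/k_eq = 1/2.0959 + 1/8.8 = 0.59076; k_eq = 1.6927 N/mm
δ = F/k_eq = 28.8/1.6927 = 17.014 mm

17.0 mm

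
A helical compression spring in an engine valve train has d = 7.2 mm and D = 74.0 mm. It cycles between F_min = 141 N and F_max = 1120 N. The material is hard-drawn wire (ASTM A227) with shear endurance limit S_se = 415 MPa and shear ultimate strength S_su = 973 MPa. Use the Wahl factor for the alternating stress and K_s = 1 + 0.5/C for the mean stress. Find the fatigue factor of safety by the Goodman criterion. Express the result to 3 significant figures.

0.978

C = D/d = 74.0/7.2 = 10.2778; K_W = (4C−1)/(4C−4)+0.615/C = 1.1407; K_s = 1+0.5/C = 1.0486
F_a = (F_max−F_min)/2 = 489.5 N; F_m = (F_max+F_min)/2 = 630.5 N
τ_a = K_W·8F_aD/(πd³) = 1.1407 × 247.13 = 281.9 MPa
τ_m = K_s·8F_mD/(πd³) = 1.0486 × 318.32 = 333.8 MPa
Goodman: 1/n_f = τ_a/S_se + τ_m/S_su = 281.9/415 + 333.8/973 = 0.67927 + 0.34307 = 1.0223
n_f = 1/1.0223 = 0.9782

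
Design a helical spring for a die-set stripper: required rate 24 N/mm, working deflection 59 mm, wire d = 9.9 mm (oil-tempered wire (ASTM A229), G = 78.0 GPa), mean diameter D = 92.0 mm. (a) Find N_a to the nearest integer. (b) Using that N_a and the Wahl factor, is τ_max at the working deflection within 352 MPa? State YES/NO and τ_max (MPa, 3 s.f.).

N_a = Gd⁴/(8D³k) = (78.0×10³)(9.9⁴)/(8·92.0³·24) = 5.012 → N_a = 5
Actual rate k = Gd⁴/(8D³·5) = 24.055 N/mm
Working load F = kδ = 24.055·59 = 1419.3 N
C = 92.0/9.9 = 9.2929; K_W = (4C−1)/(4C−4)+0.615/C = 1.1566
τ_max = K_W·8FD/(πd³) = 1.1566·342.68 = 396.35 MPa
τ_max > 352 MPa → exceeds allowable

(a) 5 coils; (b) NO, τ_max = 396 MPa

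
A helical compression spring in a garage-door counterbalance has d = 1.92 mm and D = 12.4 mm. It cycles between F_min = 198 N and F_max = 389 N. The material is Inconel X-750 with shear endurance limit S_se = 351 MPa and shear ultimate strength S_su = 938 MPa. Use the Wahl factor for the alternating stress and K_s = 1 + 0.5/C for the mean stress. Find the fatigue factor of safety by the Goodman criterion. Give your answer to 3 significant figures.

C = D/d = 12.4/1.92 = 6.4583; K_W = (4C−1)/(4C−4)+0.615/C = 1.2326; K_s = 1+0.5/C = 1.0774
F_a = (F_max−F_min)/2 = 95.5 N; F_m = (F_max+F_min)/2 = 293.5 N
τ_a = K_W·8F_aD/(πd³) = 1.2326 × 426.05 = 525.16 MPa
τ_m = K_s·8F_mD/(πd³) = 1.0774 × 1309.4 = 1410.8 MPa
Goodman: 1/n_f = τ_a/S_se + τ_m/S_su = 525.16/351 + 1410.8/938 = 1.49619 + 1.50400 = 3.0002
n_f = 1/3.0002 = 0.3333

0.333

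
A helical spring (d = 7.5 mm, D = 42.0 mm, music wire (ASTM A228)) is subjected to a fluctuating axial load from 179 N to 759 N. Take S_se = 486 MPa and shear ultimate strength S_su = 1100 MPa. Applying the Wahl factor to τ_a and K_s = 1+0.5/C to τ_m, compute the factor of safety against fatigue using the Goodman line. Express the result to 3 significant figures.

3.22

C = D/d = 42.0/7.5 = 5.6000; K_W = (4C−1)/(4C−4)+0.615/C = 1.2729; K_s = 1+0.5/C = 1.0893
F_a = (F_max−F_min)/2 = 290 N; F_m = (F_max+F_min)/2 = 469 N
τ_a = K_W·8F_aD/(πd³) = 1.2729 × 73.52 = 93.581 MPa
τ_m = K_s·8F_mD/(πd³) = 1.0893 × 118.9 = 129.52 MPa
Goodman: 1/n_f = τ_a/S_se + τ_m/S_su = 93.581/486 + 129.52/1100 = 0.19255 + 0.11774 = 0.31029
n_f = 1/0.31029 = 3.223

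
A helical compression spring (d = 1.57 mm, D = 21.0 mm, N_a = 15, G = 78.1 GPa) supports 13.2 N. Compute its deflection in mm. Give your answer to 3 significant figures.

k = Gd⁴/(8D³N_a) = (78.1×10³)(1.57⁴)/(8·21.0³·15) = 0.42698 N/mm
δ = F/k = 13.2 / 0.42698 = 30.915 mm

30.9 mm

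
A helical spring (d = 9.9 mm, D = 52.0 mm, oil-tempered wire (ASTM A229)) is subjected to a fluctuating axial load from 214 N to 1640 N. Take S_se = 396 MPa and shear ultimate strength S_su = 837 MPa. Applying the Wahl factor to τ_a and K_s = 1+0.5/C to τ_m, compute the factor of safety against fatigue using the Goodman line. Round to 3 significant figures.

C = D/d = 52.0/9.9 = 5.2525; K_W = (4C−1)/(4C−4)+0.615/C = 1.2935; K_s = 1+0.5/C = 1.0952
F_a = (F_max−F_min)/2 = 713 N; F_m = (F_max+F_min)/2 = 927 N
τ_a = K_W·8F_aD/(πd³) = 1.2935 × 97.303 = 125.86 MPa
τ_m = K_s·8F_mD/(πd³) = 1.0952 × 126.51 = 138.55 MPa
Goodman: 1/n_f = τ_a/S_se + τ_m/S_su = 125.86/396 + 138.55/837 = 0.31782 + 0.16553 = 0.48335
n_f = 1/0.48335 = 2.069

2.07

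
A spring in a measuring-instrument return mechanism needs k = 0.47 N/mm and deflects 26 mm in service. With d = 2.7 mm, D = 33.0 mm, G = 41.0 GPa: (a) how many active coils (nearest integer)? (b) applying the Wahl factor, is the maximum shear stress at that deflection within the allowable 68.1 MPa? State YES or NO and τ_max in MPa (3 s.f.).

(a) 16 coils; (b) YES, τ_max = 58.7 MPa

N_a = Gd⁴/(8D³k) = (41.0×10³)(2.7⁴)/(8·33.0³·0.47) = 16.13 → N_a = 16
Actual rate k = Gd⁴/(8D³·16) = 0.47368 N/mm
Working load F = kδ = 0.47368·26 = 12.316 N
C = 33.0/2.7 = 12.2222; K_W = (4C−1)/(4C−4)+0.615/C = 1.1171
τ_max = K_W·8FD/(πd³) = 1.1171·52.58 = 58.74 MPa
τ_max ≤ 68.1 MPa → acceptable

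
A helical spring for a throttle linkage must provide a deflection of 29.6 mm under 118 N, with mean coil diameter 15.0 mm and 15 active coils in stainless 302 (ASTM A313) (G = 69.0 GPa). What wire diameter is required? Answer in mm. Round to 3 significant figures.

2.20 mm

Required rate k = F/δ = 118/29.6 = 3.9865 N/mm
d = (8D³N_a·k / G)^(1/4) = (8·15.0³·15·3.9865 / (69.0×10³))^0.25
  = (23.399)^0.25 = 2.1994 mm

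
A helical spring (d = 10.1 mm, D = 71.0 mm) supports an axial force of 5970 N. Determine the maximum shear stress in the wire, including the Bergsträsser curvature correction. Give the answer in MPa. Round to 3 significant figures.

Spring index C = D/d = 71.0/10.1 = 7.0297
K_B = (4C+2)/(4C−3) = 30.119/25.119 = 1.1991
τ₀ = 8FD/(πd³) = 8·5970·71.0/(π·10.1³) = 3.39096e+06/3236.8 = 1047.6 MPa
τ_max = K·τ₀ = 1.1991 × 1047.6 = 1256.2 MPa

1260 MPa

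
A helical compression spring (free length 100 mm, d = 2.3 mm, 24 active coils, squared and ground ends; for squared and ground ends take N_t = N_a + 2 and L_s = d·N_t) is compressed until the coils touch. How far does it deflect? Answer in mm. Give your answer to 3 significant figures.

40.2 mm

N_t = 26; L_s = 2.3·26 = 59.8 mm
δ_solid = L₀ − L_s = 100 − 59.8 = 40.2 mm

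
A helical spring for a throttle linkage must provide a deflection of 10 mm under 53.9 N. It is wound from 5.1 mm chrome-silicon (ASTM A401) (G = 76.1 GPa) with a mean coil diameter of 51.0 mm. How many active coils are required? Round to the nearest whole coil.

9

Required rate k = F/δ = 53.9/10 = 5.39 N/mm
N_a = Gd⁴/(8D³k) = (76.1×10³ × 5.1⁴)/(8 × 51.0³ × 5.39)
    = 5.14832e+07 / 5.71991e+06 = 9.001 → 9 coils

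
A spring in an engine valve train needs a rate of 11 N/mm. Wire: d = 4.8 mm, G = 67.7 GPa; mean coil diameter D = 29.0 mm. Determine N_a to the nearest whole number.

N_a = Gd⁴/(8D³k) = (67.7×10³ × 4.8⁴)/(8 × 29.0³ × 11)
    = 3.5938e+07 / 2.14623e+06 = 16.74 → 17 coils

17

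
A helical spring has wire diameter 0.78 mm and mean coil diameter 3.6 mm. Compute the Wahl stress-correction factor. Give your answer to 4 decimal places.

1.3407

C = D/d = 3.6/0.78 = 4.6154
K_W = (4C−1)/(4C−4) + 0.615/C = 17.462/14.462 + 0.1333 = 1.3407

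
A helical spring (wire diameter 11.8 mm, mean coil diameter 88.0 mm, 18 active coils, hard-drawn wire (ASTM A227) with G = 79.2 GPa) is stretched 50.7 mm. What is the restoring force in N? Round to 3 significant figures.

793 N

k = Gd⁴/(8D³N_a) = (79.2×10³)(11.8⁴)/(8·88.0³·18) = 15.647 N/mm
F = k·δ = 15.647 × 50.7 = 793.32 N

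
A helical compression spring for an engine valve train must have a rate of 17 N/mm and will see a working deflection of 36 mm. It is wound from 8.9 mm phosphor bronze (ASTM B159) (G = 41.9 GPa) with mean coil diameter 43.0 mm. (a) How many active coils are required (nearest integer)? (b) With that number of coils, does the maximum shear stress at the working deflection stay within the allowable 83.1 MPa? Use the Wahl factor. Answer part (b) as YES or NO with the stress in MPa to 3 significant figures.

(a) 24 coils; (b) NO, τ_max = 127 MPa

N_a = Gd⁴/(8D³k) = (41.9×10³)(8.9⁴)/(8·43.0³·17) = 24.31 → N_a = 24
Actual rate k = Gd⁴/(8D³·24) = 17.221 N/mm
Working load F = kδ = 17.221·36 = 619.97 N
C = 43.0/8.9 = 4.8315; K_W = (4C−1)/(4C−4)+0.615/C = 1.3230
τ_max = K_W·8FD/(πd³) = 1.3230·96.296 = 127.4 MPa
τ_max > 83.1 MPa → exceeds allowable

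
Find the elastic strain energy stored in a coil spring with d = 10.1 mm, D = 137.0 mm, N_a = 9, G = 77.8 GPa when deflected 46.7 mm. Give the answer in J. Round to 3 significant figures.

k = Gd⁴/(8D³N_a) = (77.8×10³)(10.1⁴)/(8·137.0³·9) = 4.3729 N/mm
U = ½kδ² = 0.5 × 4.3729 × 46.7² = 4768.4 N·mm = 4.7684 J

4.77 J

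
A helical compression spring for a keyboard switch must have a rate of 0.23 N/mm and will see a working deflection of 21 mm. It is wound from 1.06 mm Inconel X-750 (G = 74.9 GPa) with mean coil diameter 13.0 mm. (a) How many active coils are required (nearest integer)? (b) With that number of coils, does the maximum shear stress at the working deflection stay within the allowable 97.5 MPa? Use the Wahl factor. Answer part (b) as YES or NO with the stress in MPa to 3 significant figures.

(a) 23 coils; (b) NO, τ_max = 152 MPa

N_a = Gd⁴/(8D³k) = (74.9×10³)(1.06⁴)/(8·13.0³·0.23) = 23.39 → N_a = 23
Actual rate k = Gd⁴/(8D³·23) = 0.23391 N/mm
Working load F = kδ = 0.23391·21 = 4.9122 N
C = 13.0/1.06 = 12.2642; K_W = (4C−1)/(4C−4)+0.615/C = 1.1167
τ_max = K_W·8FD/(πd³) = 1.1167·136.53 = 152.47 MPa
τ_max > 97.5 MPa → exceeds allowable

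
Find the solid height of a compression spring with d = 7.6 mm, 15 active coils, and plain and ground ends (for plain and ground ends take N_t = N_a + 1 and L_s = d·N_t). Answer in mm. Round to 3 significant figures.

plain and ground ends: N_t = N_a + 1 = 15 + 1 = 16
L_s = d·N_t = 7.6 × 16 = 121.6 mm

122 mm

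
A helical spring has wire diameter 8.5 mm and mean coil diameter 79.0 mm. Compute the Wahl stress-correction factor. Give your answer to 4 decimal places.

C = D/d = 79.0/8.5 = 9.2941
K_W = (4C−1)/(4C−4) + 0.615/C = 36.176/33.176 + 0.0662 = 1.1566

1.1566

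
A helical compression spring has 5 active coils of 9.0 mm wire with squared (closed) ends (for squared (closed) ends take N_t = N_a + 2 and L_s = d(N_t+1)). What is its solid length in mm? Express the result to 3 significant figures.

72.0 mm

squared (closed) ends: N_t = N_a + 2 = 5 + 2 = 7
L_s = d·(N_t+1) = 9.0 × 8 = 72 mm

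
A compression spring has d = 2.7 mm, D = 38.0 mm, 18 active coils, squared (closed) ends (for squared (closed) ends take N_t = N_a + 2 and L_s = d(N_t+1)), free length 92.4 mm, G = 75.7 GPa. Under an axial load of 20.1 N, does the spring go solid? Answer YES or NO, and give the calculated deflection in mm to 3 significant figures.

k = Gd⁴/(8D³N_a) = (75.7×10³)(2.7⁴)/(8·38.0³·18) = 0.50914 N/mm
N_t = 20; L_s = 2.7·21 = 56.7 mm; δ_solid = L₀ − L_s = 92.4 − 56.7 = 35.7 mm
δ = F/k = 20.1/0.50914 = 39.478 mm
δ ≥ δ_solid → spring goes solid

YES, δ = 39.5 mm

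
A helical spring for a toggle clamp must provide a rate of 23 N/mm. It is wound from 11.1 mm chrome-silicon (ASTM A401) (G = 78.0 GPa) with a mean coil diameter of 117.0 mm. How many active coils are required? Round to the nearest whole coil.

4

N_a = Gd⁴/(8D³k) = (78.0×10³ × 11.1⁴)/(8 × 117.0³ × 23)
    = 1.18409e+09 / 2.94697e+08 = 4.018 → 4 coils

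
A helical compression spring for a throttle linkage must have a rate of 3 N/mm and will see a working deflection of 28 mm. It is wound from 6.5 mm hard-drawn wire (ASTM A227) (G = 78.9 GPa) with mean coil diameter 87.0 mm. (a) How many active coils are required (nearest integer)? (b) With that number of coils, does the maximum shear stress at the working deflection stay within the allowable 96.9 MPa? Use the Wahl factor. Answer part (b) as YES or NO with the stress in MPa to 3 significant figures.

N_a = Gd⁴/(8D³k) = (78.9×10³)(6.5⁴)/(8·87.0³·3) = 8.912 → N_a = 9
Actual rate k = Gd⁴/(8D³·9) = 2.9706 N/mm
Working load F = kδ = 2.9706·28 = 83.176 N
C = 87.0/6.5 = 13.3846; K_W = (4C−1)/(4C−4)+0.615/C = 1.1065
τ_max = K_W·8FD/(πd³) = 1.1065·67.099 = 74.246 MPa
τ_max ≤ 96.9 MPa → acceptable

(a) 9 coils; (b) YES, τ_max = 74.2 MPa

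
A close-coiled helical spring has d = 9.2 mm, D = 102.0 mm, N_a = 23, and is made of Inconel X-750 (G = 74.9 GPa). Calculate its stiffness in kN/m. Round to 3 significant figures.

2.75 kN/m

k = Gd⁴/(8D³N_a) = (74.9×10³ × 9.2⁴) / (8 × 102.0³ × 23)
  = 5.36578e+08 / 1.95262e+08 = 2.748 N/mm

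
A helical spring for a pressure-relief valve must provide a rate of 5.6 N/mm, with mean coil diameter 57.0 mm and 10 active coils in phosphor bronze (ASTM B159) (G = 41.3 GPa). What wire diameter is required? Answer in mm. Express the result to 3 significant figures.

6.69 mm

d = (8D³N_a·k / G)^(1/4) = (8·57.0³·10·5.6 / (41.3×10³))^0.25
  = (2008.9)^0.25 = 6.6948 mm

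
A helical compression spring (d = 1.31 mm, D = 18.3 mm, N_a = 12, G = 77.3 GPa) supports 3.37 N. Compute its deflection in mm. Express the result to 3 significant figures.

k = Gd⁴/(8D³N_a) = (77.3×10³)(1.31⁴)/(8·18.3³·12) = 0.38694 N/mm
δ = F/k = 3.37 / 0.38694 = 8.7094 mm

8.71 mm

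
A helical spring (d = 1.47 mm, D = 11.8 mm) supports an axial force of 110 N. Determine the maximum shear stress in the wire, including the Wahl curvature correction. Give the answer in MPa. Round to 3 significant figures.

Spring index C = D/d = 11.8/1.47 = 8.0272
K_W = (4C−1)/(4C−4) + 0.615/C = 31.109/28.109 + 0.0766 = 1.1833
τ₀ = 8FD/(πd³) = 8·110·11.8/(π·1.47³) = 10384/9.9793 = 1040.5 MPa
τ_max = K·τ₀ = 1.1833 × 1040.5 = 1231.3 MPa

1230 MPa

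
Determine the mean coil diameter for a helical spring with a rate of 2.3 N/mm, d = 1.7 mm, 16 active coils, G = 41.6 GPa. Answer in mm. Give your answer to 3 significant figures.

D = (Gd⁴/(8N_a·k))^(1/3) = (41.6×10³·1.7⁴/(8·16·2.3))^(1/3)
  = (1180.19)^(1/3) = 10.5678 mm

10.6 mm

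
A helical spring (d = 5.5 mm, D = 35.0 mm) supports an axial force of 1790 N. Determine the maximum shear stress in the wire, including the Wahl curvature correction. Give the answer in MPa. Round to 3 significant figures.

Spring index C = D/d = 35.0/5.5 = 6.3636
K_W = (4C−1)/(4C−4) + 0.615/C = 24.455/21.455 + 0.0966 = 1.2365
τ₀ = 8FD/(πd³) = 8·1790·35.0/(π·5.5³) = 501200/522.68 = 958.9 MPa
τ_max = K·τ₀ = 1.2365 × 958.9 = 1185.7 MPa

1190 MPa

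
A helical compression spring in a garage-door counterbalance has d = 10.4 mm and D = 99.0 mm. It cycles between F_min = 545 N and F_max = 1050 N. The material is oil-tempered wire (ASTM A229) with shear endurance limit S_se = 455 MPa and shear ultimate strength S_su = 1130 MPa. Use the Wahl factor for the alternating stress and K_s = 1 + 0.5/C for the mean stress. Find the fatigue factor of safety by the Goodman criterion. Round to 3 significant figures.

C = D/d = 99.0/10.4 = 9.5192; K_W = (4C−1)/(4C−4)+0.615/C = 1.1526; K_s = 1+0.5/C = 1.0525
F_a = (F_max−F_min)/2 = 252.5 N; F_m = (F_max+F_min)/2 = 797.5 N
τ_a = K_W·8F_aD/(πd³) = 1.1526 × 56.59 = 65.228 MPa
τ_m = K_s·8F_mD/(πd³) = 1.0525 × 178.73 = 188.12 MPa
Goodman: 1/n_f = τ_a/S_se + τ_m/S_su = 65.228/455 + 188.12/1130 = 0.14336 + 0.16648 = 0.30984
n_f = 1/0.30984 = 3.228

3.23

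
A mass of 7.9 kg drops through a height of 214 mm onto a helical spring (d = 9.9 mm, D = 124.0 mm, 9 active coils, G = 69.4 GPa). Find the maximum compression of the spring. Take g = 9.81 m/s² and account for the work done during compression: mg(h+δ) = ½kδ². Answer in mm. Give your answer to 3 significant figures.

100 mm

k = Gd⁴/(8D³N_a) = (69.4×10³)(9.9⁴)/(8·124.0³·9) = 4.8563 N/mm
W = mg = 7.9 × 9.81 = 77.499 N
½kδ² − Wδ − Wh = 0 → δ = (W + √(W² + 2kWh))/k
δ = (77.499 + √(6006.1 + 161080))/4.8563 = (77.499 + 408.76)/4.8563 = 100.13 mm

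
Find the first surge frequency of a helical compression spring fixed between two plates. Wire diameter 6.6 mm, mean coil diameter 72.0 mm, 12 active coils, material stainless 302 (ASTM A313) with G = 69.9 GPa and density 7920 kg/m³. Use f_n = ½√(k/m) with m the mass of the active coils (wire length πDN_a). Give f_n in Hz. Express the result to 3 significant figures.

35.5 Hz

k = Gd⁴/(8D³N_a) = (69.9×10³)(6.6⁴)/(8·72.0³·12) = 3.7016 N/mm = 3701.6 N/m
Wire length L = πDN_a = π·72.0·12 = 2714.3 mm
m = ρ·(πd²/4)·L = 7920 × 34.212×10⁻⁶ m² × 2.7143 m = 0.73547 kg
f_n = ½√(k/m) = 0.5·√(3701.6/0.73547) = 0.5·√(5032.9) = 35.471 Hz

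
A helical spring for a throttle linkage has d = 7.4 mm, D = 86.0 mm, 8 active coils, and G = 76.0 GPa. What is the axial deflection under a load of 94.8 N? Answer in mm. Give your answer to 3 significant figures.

k = Gd⁴/(8D³N_a) = (76.0×10³)(7.4⁴)/(8·86.0³·8) = 5.5984 N/mm
δ = F/k = 94.8 / 5.5984 = 16.933 mm

16.9 mm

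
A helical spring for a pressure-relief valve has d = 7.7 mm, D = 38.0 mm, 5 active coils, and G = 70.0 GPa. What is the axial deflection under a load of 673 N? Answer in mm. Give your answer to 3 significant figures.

k = Gd⁴/(8D³N_a) = (70.0×10³)(7.7⁴)/(8·38.0³·5) = 112.11 N/mm
δ = F/k = 673 / 112.11 = 6.003 mm

6.00 mm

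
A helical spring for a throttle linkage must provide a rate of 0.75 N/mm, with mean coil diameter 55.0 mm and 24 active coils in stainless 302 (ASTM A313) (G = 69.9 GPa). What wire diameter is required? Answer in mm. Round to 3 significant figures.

d = (8D³N_a·k / G)^(1/4) = (8·55.0³·24·0.75 / (69.9×10³))^0.25
  = (342.75)^0.25 = 4.3027 mm

4.30 mm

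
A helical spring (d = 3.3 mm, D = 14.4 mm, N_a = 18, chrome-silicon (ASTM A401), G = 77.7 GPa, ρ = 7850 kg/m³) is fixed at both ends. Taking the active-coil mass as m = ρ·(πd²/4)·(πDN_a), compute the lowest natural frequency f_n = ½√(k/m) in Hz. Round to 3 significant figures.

k = Gd⁴/(8D³N_a) = (77.7×10³)(3.3⁴)/(8·14.4³·18) = 21.43 N/mm = 21430 N/m
Wire length L = πDN_a = π·14.4·18 = 814.3 mm
m = ρ·(πd²/4)·L = 7850 × 8.553×10⁻⁶ m² × 0.8143 m = 0.054673 kg
f_n = ½√(k/m) = 0.5·√(21430/0.054673) = 0.5·√(3.9197e+05) = 313.04 Hz

313 Hz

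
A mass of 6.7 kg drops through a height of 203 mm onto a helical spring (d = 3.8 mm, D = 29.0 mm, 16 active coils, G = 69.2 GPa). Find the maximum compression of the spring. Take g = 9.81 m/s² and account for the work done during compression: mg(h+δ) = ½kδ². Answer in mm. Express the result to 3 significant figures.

k = Gd⁴/(8D³N_a) = (69.2×10³)(3.8⁴)/(8·29.0³·16) = 4.6221 N/mm
W = mg = 6.7 × 9.81 = 65.727 N
½kδ² − Wδ − Wh = 0 → δ = (W + √(W² + 2kWh))/k
δ = (65.727 + √(4320 + 123341))/4.6221 = (65.727 + 357.3)/4.6221 = 91.523 mm

91.5 mm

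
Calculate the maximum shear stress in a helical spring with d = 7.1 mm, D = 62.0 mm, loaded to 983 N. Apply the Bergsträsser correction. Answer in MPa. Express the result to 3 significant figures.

Spring index C = D/d = 62.0/7.1 = 8.7324
K_B = (4C+2)/(4C−3) = 36.930/31.930 = 1.1566
τ₀ = 8FD/(πd³) = 8·983·62.0/(π·7.1³) = 487568/1124.4 = 433.62 MPa
τ_max = K·τ₀ = 1.1566 × 433.62 = 501.52 MPa

502 MPa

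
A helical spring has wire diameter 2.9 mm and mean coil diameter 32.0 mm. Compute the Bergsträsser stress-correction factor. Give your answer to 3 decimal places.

C = D/d = 32.0/2.9 = 11.0345
K_B = (4C+2)/(4C−3) = 46.138/41.138 = 1.1215

1.122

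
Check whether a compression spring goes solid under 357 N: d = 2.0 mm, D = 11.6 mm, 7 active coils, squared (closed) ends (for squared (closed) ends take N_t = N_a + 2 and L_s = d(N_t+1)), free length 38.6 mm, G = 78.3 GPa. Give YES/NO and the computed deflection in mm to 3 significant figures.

YES, δ = 24.9 mm

k = Gd⁴/(8D³N_a) = (78.3×10³)(2.0⁴)/(8·11.6³·7) = 14.332 N/mm
N_t = 9; L_s = 2.0·10 = 20 mm; δ_solid = L₀ − L_s = 38.6 − 20 = 18.6 mm
δ = F/k = 357/14.332 = 24.909 mm
δ ≥ δ_solid → spring goes solid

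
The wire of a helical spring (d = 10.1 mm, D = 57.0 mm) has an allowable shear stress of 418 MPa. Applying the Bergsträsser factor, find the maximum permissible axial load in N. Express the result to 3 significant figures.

2360 N

C = D/d = 57.0/10.1 = 5.6436
K_B = (4C+2)/(4C−3) = 24.574/19.574 = 1.2554
τ_max = K·8FD/(πd³) → F_max = τ_allow·πd³/(8DK)
F_max = 418·π·10.1³/(8·57.0·1.2554) = 1.353e+06/572.48 = 2363.4 N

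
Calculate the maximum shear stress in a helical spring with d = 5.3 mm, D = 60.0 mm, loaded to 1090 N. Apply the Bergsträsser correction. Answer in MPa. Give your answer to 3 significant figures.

Spring index C = D/d = 60.0/5.3 = 11.3208
K_B = (4C+2)/(4C−3) = 47.283/42.283 = 1.1183
τ₀ = 8FD/(πd³) = 8·1090·60.0/(π·5.3³) = 523200/467.71 = 1118.6 MPa
τ_max = K·τ₀ = 1.1183 × 1118.6 = 1250.9 MPa

1250 MPa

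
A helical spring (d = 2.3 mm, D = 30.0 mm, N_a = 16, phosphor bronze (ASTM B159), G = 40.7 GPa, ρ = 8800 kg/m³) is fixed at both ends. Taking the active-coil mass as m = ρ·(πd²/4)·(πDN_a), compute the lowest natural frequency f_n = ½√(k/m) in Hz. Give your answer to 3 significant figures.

38.7 Hz

k = Gd⁴/(8D³N_a) = (40.7×10³)(2.3⁴)/(8·30.0³·16) = 0.32956 N/mm = 329.56 N/m
Wire length L = πDN_a = π·30.0·16 = 1508 mm
m = ρ·(πd²/4)·L = 8800 × 4.1548×10⁻⁶ m² × 1.508 m = 0.055134 kg
f_n = ½√(k/m) = 0.5·√(329.56/0.055134) = 0.5·√(5977.4) = 38.657 Hz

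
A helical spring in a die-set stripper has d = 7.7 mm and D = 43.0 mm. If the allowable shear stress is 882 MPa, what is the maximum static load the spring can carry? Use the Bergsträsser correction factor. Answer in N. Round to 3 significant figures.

C = D/d = 43.0/7.7 = 5.5844
K_B = (4C+2)/(4C−3) = 24.338/19.338 = 1.2586
τ_max = K·8FD/(πd³) → F_max = τ_allow·πd³/(8DK)
F_max = 882·π·7.7³/(8·43.0·1.2586) = 1.265e+06/432.95 = 2921.8 N

2920 N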